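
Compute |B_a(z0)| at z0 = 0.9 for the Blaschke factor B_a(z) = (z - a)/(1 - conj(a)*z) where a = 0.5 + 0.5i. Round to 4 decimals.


Step 1: Numerator z0 - a = 0.9 - (0.5 + 0.5i) = 0.4 - 0.5i
Step 2: Denominator 1 - conj(a)*z0 = 1 - (0.5 - 0.5i)*0.9 = 0.55 + 0.45i
Step 3: |z0 - a|^2 = 0.4^2 + (-0.5)^2 = 0.41; |1 - conj(a)*z0|^2 = 0.55^2 + 0.45^2 = 0.505
Step 4: |B_a(0.9)| = sqrt(0.41 / 0.505) = sqrt(0.811881)
Step 5: = 0.901

0.901


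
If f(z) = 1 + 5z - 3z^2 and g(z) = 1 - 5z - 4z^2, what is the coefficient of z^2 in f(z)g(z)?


Step 1: z^2 term in f*g comes from: (1)*(-4z^2) + (5z)*(-5z) + (-3z^2)*(1)
Step 2: = -4 - 25 - 3
Step 3: = -32

-32


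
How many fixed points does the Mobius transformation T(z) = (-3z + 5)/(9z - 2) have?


Step 1: Fixed points satisfy T(z) = z
Step 2: 9z^2 + z - 5 = 0
Step 3: Discriminant = 1^2 - 4*9*(-5) = 181
Step 4: Number of fixed points = 2

2


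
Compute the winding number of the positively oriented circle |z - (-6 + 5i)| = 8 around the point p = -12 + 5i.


Step 1: Center c = (-6, 5), radius = 8
Step 2: |p - c|^2 = (-6)^2 + 0^2 = 36
Step 3: r^2 = 64
Step 4: |p-c| < r so winding number = 1

1


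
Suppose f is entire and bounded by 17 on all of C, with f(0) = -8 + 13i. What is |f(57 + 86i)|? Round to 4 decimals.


Step 1: By Liouville's theorem, a bounded entire function is constant.
Step 2: f(z) = f(0) = -8 + 13i for all z.
Step 3: |f(w)| = |-8 + 13i| = sqrt(64 + 169)
Step 4: = 15.2643

15.2643


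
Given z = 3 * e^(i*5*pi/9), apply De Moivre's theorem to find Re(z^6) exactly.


Step 1: By De Moivre's theorem, z^6 = 3^6 * e^(i*6*5*pi/9) = 729 * (cos(10*pi/3) + i*sin(10*pi/3))
Step 2: |z|^6 = 3^6 = 729
Step 3: Reduce the angle mod 2*pi: 10*pi/3 - 2*pi = 4*pi/3
Step 4: cos(4*pi/3) = -1/2
Step 5: Re(z^6) = 729 * (-1/2) = -729/2

-729/2


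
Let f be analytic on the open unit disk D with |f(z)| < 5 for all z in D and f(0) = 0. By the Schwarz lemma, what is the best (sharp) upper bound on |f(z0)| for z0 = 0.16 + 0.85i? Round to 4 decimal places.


Step 1: g = f/5 maps D -> D with g(0) = 0, so by the Schwarz lemma |g(z)| <= |z|, i.e. |f(z)| <= 5|z|; this is sharp (f(z) = 5z).
Step 2: |z0|^2 = 0.16^2 + 0.85^2 = 0.7481
Step 3: |z0| = sqrt(0.7481) = 0.864928
Step 4: Best bound = 5 * |z0| = 5 * 0.864928 = 4.3246

4.3246


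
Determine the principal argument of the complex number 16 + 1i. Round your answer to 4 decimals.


Step 1: z = 16 + 1i
Step 2: arg(z) = atan2(1, 16)
Step 3: arg(z) = 0.0624

0.0624


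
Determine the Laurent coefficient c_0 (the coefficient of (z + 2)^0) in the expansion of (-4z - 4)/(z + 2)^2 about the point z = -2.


Step 1: Write the numerator in powers of (z + 2): -4z - 4 = -4(z + 2) + (-4*(-2) - 4) = -4(z + 2) + 4
Step 2: Divide by (z + 2)^2: f(z) = 4(z + 2)^(-2) - 4(z + 2)^(-1)
Step 3: This finite sum is the Laurent series of f about z = -2.
Step 4: Only the powers -2 and -1 appear, so the coefficient of (z + 2)^0 = 0

0


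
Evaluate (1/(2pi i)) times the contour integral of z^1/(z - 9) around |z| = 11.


Step 1: f(z) = z^1, a = 9 is inside |z| = 11
Step 2: By Cauchy integral formula: (1/(2pi*i)) * integral = f(a)
Step 3: f(9) = 9^1 = 9

9


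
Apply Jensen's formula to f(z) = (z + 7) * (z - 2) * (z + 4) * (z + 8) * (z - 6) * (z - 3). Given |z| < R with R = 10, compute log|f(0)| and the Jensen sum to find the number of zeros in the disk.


Jensen's formula: (1/2pi)*integral log|f(Re^it)|dt = log|f(0)| + sum_{|a_k|<R} log(R/|a_k|)
Step 1: f(0) = 7 * (-2) * 4 * 8 * (-6) * (-3) = -8064
Step 2: log|f(0)| = log|-7| + log|2| + log|-4| + log|-8| + log|6| + log|3| = 8.9952
Step 3: Zeros inside |z| < 10: -7, 2, -4, -8, 6, 3
Step 4: Jensen sum = log(10/7) + log(10/2) + log(10/4) + log(10/8) + log(10/6) + log(10/3) = 4.8203
Step 5: n(R) = number of terms in the Jensen sum = count of zeros inside |z| < 10 = 6

6


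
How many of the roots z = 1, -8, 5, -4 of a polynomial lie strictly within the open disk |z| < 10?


Step 1: Check each root:
  z = 1: |1| = 1 < 10
  z = -8: |-8| = 8 < 10
  z = 5: |5| = 5 < 10
  z = -4: |-4| = 4 < 10
Step 2: Count = 4

4


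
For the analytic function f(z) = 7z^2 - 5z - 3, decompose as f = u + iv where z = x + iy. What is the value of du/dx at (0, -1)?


Step 1: f(z) = 7(x+iy)^2 - 5(x+iy) - 3
Step 2: u = 7(x^2 - y^2) - 5x - 3
Step 3: u_x = 14x - 5
Step 4: At (0, -1): u_x = 0 - 5 = -5

-5


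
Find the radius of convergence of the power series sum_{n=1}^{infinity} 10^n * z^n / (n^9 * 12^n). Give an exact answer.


Step 1: General term a_n = 10^n / (n^9 * 12^n)
Step 2: By the root test, |a_n|^(1/n) = 10 / (n^(9/n) * 12) -> 10/12 as n -> infinity (since n^(9/n) -> 1)
Step 3: R = 1/lim|a_n|^(1/n) = 12/10 = 6/5

6/5


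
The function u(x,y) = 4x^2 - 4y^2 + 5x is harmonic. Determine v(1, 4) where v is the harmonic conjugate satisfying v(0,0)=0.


Step 1: v_x = -u_y = 8y + 0
Step 2: v_y = u_x = 8x + 5
Step 3: v = 8xy + 5y + C
Step 4: v(0,0) = 0 => C = 0
Step 5: v(1, 4) = 52

52


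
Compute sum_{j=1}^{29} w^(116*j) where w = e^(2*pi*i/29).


Step 1: The sum sum_{j=1}^{n} w^(k*j) equals n if n | k, else 0.
Step 2: Here n = 29, k = 116
Step 3: Does n divide k? 29 | 116 -> True
Step 4: Sum = 29

29


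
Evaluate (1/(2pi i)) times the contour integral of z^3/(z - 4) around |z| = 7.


Step 1: f(z) = z^3, a = 4 is inside |z| = 7
Step 2: By Cauchy integral formula: (1/(2pi*i)) * integral = f(a)
Step 3: f(4) = 4^3 = 64

64


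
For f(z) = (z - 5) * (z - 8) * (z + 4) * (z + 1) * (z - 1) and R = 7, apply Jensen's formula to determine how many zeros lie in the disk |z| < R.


Jensen's formula: (1/2pi)*integral log|f(Re^it)|dt = log|f(0)| + sum_{|a_k|<R} log(R/|a_k|)
Step 1: f(0) = (-5) * (-8) * 4 * 1 * (-1) = -160
Step 2: log|f(0)| = log|5| + log|8| + log|-4| + log|-1| + log|1| = 5.0752
Step 3: Zeros inside |z| < 7: 5, -4, -1, 1
Step 4: Jensen sum = log(7/5) + log(7/4) + log(7/1) + log(7/1) = 4.7879
Step 5: n(R) = number of terms in the Jensen sum = count of zeros inside |z| < 7 = 4

4


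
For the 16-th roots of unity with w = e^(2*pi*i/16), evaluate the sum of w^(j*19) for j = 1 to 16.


Step 1: The sum sum_{j=1}^{n} w^(k*j) equals n if n | k, else 0.
Step 2: Here n = 16, k = 19
Step 3: Does n divide k? 16 | 19 -> False
Step 4: Sum = 0

0


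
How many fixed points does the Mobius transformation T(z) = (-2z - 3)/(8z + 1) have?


Step 1: Fixed points satisfy T(z) = z
Step 2: 8z^2 + 3z + 3 = 0
Step 3: Discriminant = 3^2 - 4*8*3 = -87
Step 4: Number of fixed points = 2

2


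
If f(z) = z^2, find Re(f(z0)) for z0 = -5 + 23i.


Step 1: z0 = -5 + 23i
Step 2: z0^2 = (-5)^2 - 23^2 - 230i
Step 3: real part = 25 - 529 = -504

-504


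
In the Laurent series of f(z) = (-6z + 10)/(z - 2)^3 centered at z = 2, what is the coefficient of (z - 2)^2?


Step 1: Write the numerator in powers of (z - 2): -6z + 10 = -6(z - 2) + (-6*2 + 10) = -6(z - 2) - 2
Step 2: Divide by (z - 2)^3: f(z) = -2(z - 2)^(-3) - 6(z - 2)^(-2)
Step 3: This finite sum is the Laurent series of f about z = 2.
Step 4: Only the powers -3 and -2 appear, so the coefficient of (z - 2)^2 = 0

0


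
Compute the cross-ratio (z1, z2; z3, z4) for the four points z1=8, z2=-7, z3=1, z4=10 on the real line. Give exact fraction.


Step 1: (z1-z3)(z2-z4) = 7 * (-17) = -119
Step 2: (z1-z4)(z2-z3) = (-2) * (-8) = 16
Step 3: Cross-ratio = -119/16 = -119/16

-119/16


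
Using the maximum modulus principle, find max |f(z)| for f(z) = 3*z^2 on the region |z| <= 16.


Step 1: On |z| = 16, |f(z)| = 3 * |z|^2 = 3 * 16^2
Step 2: By maximum modulus principle, maximum is on boundary.
Step 3: Maximum = 3 * 256 = 768

768


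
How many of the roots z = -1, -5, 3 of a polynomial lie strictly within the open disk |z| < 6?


Step 1: Check each root:
  z = -1: |-1| = 1 < 6
  z = -5: |-5| = 5 < 6
  z = 3: |3| = 3 < 6
Step 2: Count = 3

3


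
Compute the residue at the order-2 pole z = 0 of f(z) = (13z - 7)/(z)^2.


Step 1: Pole of order 2 at z = 0
Step 2: Res = lim d/dz [(z)^2 * f(z)] as z -> 0
Step 3: (z)^2 * f(z) = 13z - 7
Step 4: d/dz[13z - 7] = 13

13


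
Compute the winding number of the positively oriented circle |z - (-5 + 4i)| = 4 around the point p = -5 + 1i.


Step 1: Center c = (-5, 4), radius = 4
Step 2: |p - c|^2 = 0^2 + (-3)^2 = 9
Step 3: r^2 = 16
Step 4: |p-c| < r so winding number = 1

1


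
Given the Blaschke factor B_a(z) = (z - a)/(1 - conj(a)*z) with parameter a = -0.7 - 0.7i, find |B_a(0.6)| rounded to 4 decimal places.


Step 1: Numerator z0 - a = 0.6 - (-0.7 - 0.7i) = 1.3 + 0.7i
Step 2: Denominator 1 - conj(a)*z0 = 1 - (-0.7 + 0.7i)*0.6 = 1.42 - 0.42i
Step 3: |z0 - a|^2 = 1.3^2 + 0.7^2 = 2.18; |1 - conj(a)*z0|^2 = 1.42^2 + (-0.42)^2 = 2.1928
Step 4: |B_a(0.6)| = sqrt(2.18 / 2.1928) = sqrt(0.994163)
Step 5: = 0.9971

0.9971


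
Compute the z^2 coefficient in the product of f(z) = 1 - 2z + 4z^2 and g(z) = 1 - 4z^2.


Step 1: z^2 term in f*g comes from: (1)*(-4z^2) + (-2z)*(0) + (4z^2)*(1)
Step 2: = -4 + 0 + 4
Step 3: = 0

0


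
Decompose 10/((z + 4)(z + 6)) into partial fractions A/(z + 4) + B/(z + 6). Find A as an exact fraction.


Step 1: Multiply both sides by (z + 4) and set z = -4
Step 2: A = 10 / (-4 + 6)
Step 3: A = 10 / 2
Step 4: A = 5

5


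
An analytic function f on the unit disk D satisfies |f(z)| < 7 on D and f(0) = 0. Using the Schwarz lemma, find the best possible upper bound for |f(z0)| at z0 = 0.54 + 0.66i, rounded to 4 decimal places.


Step 1: g = f/7 maps D -> D with g(0) = 0, so by the Schwarz lemma |g(z)| <= |z|, i.e. |f(z)| <= 7|z|; this is sharp (f(z) = 7z).
Step 2: |z0|^2 = 0.54^2 + 0.66^2 = 0.7272
Step 3: |z0| = sqrt(0.7272) = 0.85276
Step 4: Best bound = 7 * |z0| = 7 * 0.85276 = 5.9693

5.9693


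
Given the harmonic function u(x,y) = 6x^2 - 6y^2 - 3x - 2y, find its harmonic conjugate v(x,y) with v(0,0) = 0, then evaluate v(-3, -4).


Step 1: v_x = -u_y = 12y + 2
Step 2: v_y = u_x = 12x - 3
Step 3: v = 12xy + 2x - 3y + C
Step 4: v(0,0) = 0 => C = 0
Step 5: v(-3, -4) = 150

150


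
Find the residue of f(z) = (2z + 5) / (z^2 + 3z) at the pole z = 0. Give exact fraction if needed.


Step 1: Q(z) = z^2 + 3z = (z)(z + 3)
Step 2: Q'(z) = 2z + 3
Step 3: Q'(0) = 3, P(0) = 5
Step 4: Res = P(0)/Q'(0) = 5/3 = 5/3

5/3


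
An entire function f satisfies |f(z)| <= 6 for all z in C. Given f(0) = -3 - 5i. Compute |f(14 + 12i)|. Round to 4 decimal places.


Step 1: By Liouville's theorem, a bounded entire function is constant.
Step 2: f(z) = f(0) = -3 - 5i for all z.
Step 3: |f(w)| = |-3 - 5i| = sqrt(9 + 25)
Step 4: = 5.831

5.831


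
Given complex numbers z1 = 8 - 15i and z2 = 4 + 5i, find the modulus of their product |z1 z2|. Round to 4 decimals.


Step 1: |z1| = sqrt(8^2 + (-15)^2) = sqrt(289)
Step 2: |z2| = sqrt(4^2 + 5^2) = sqrt(41)
Step 3: |z1*z2| = |z1|*|z2| = sqrt(289) * sqrt(41) = sqrt(289 * 41) = sqrt(11849)
Step 4: = 108.8531

108.8531


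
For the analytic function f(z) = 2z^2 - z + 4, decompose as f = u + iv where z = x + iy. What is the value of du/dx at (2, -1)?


Step 1: f(z) = 2(x+iy)^2 - (x+iy) + 4
Step 2: u = 2(x^2 - y^2) - x + 4
Step 3: u_x = 4x - 1
Step 4: At (2, -1): u_x = 8 - 1 = 7

7


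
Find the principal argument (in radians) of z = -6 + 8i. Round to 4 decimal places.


Step 1: z = -6 + 8i
Step 2: arg(z) = atan2(8, -6)
Step 3: arg(z) = 2.2143

2.2143


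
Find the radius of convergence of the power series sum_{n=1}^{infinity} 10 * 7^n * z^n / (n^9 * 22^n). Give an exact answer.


Step 1: General term a_n = 10 * 7^n / (n^9 * 22^n)
Step 2: By the root test, |a_n|^(1/n) = 10^(1/n) * 7 / (n^(9/n) * 22) -> 7/22 as n -> infinity (since 10^(1/n) -> 1 and n^(9/n) -> 1)
Step 3: R = 1/lim|a_n|^(1/n) = 22/7

22/7


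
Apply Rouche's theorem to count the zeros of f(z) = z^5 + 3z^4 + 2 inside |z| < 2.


Step 1: On |z| = 2 the three terms have sizes |z^5| = 2^5 = 32, |3z^4| = 3*2^4 = 48, |2| = 2
Step 2: The dominant term is g(z) = 3z^4; let h(z) = z^5 + 2 so f = g + h
Step 3: On |z| = 2: |g| = 48 and |h| <= 32 + 2 = 34
Step 4: Since 48 > 34, |h| < |g| on |z| = 2, so by Rouche f has the same number of zeros as g inside |z| < 2
Step 5: g(z) = 3z^4 has 4 zeros (at the origin, multiplicity 4) inside |z| < 2. Answer = 4

4


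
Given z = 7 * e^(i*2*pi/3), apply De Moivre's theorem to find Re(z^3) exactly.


Step 1: By De Moivre's theorem, z^3 = 7^3 * e^(i*3*2*pi/3) = 343 * (cos(2*pi) + i*sin(2*pi))
Step 2: |z|^3 = 7^3 = 343
Step 3: Reduce the angle mod 2*pi: 2*pi - 2*pi = 0
Step 4: cos(0) = 1
Step 5: Re(z^3) = 343 * 1 = 343

343


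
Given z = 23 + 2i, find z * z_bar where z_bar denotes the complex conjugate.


Step 1: conj(z) = 23 - 2i
Step 2: z * conj(z) = 23^2 + 2^2
Step 3: = 529 + 4 = 533

533


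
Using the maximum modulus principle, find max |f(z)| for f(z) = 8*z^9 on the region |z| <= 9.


Step 1: On |z| = 9, |f(z)| = 8 * |z|^9 = 8 * 9^9
Step 2: By maximum modulus principle, maximum is on boundary.
Step 3: Maximum = 8 * 387420489 = 3099363912

3099363912


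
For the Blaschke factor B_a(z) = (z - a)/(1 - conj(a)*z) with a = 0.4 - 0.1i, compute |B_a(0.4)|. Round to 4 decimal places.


Step 1: Numerator z0 - a = 0.4 - (0.4 - 0.1i) = 0 + 0.1i
Step 2: Denominator 1 - conj(a)*z0 = 1 - (0.4 + 0.1i)*0.4 = 0.84 - 0.04i
Step 3: |z0 - a|^2 = 0^2 + 0.1^2 = 0.01; |1 - conj(a)*z0|^2 = 0.84^2 + (-0.04)^2 = 0.7072
Step 4: |B_a(0.4)| = sqrt(0.01 / 0.7072) = sqrt(0.01414)
Step 5: = 0.1189

0.1189


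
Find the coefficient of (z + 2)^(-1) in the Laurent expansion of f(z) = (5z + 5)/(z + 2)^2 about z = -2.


Step 1: Write the numerator in powers of (z + 2): 5z + 5 = 5(z + 2) + (5*(-2) + 5) = 5(z + 2) - 5
Step 2: Divide by (z + 2)^2: f(z) = -5(z + 2)^(-2) + 5(z + 2)^(-1)
Step 3: This finite sum is the Laurent series of f about z = -2.
Step 4: Coefficient of (z + 2)^(-1) = coefficient of (z + 2) in the re-centred numerator = 5

5


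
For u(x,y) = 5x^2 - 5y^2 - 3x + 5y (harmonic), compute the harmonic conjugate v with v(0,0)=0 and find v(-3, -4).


Step 1: v_x = -u_y = 10y - 5
Step 2: v_y = u_x = 10x - 3
Step 3: v = 10xy - 5x - 3y + C
Step 4: v(0,0) = 0 => C = 0
Step 5: v(-3, -4) = 147

147


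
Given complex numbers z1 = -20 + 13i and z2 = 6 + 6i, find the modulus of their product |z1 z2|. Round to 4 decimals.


Step 1: |z1| = sqrt((-20)^2 + 13^2) = sqrt(569)
Step 2: |z2| = sqrt(6^2 + 6^2) = sqrt(72)
Step 3: |z1*z2| = |z1|*|z2| = sqrt(569) * sqrt(72) = sqrt(569 * 72) = sqrt(40968)
Step 4: = 202.4055

202.4055


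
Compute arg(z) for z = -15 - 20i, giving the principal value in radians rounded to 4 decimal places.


Step 1: z = -15 - 20i
Step 2: arg(z) = atan2(-20, -15)
Step 3: arg(z) = -2.2143

-2.2143


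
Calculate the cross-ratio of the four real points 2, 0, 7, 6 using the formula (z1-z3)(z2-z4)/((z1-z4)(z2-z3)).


Step 1: (z1-z3)(z2-z4) = (-5) * (-6) = 30
Step 2: (z1-z4)(z2-z3) = (-4) * (-7) = 28
Step 3: Cross-ratio = 30/28 = 15/14

15/14


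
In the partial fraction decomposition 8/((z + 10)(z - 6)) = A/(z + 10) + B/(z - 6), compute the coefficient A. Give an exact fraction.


Step 1: Multiply both sides by (z + 10) and set z = -10
Step 2: A = 8 / (-10 - 6)
Step 3: A = 8 / (-16)
Step 4: A = -1/2

-1/2


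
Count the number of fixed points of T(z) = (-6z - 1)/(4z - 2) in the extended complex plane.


Step 1: Fixed points satisfy T(z) = z
Step 2: 4z^2 + 4z + 1 = 0
Step 3: Discriminant = 4^2 - 4*4*1 = 0
Step 4: Number of fixed points = 1

1


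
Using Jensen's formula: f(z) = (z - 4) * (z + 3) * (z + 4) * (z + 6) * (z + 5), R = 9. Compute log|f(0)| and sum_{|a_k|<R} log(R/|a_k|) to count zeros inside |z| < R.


Jensen's formula: (1/2pi)*integral log|f(Re^it)|dt = log|f(0)| + sum_{|a_k|<R} log(R/|a_k|)
Step 1: f(0) = (-4) * 3 * 4 * 6 * 5 = -1440
Step 2: log|f(0)| = log|4| + log|-3| + log|-4| + log|-6| + log|-5| = 7.2724
Step 3: Zeros inside |z| < 9: 4, -3, -4, -6, -5
Step 4: Jensen sum = log(9/4) + log(9/3) + log(9/4) + log(9/6) + log(9/5) = 3.7137
Step 5: n(R) = number of terms in the Jensen sum = count of zeros inside |z| < 9 = 5

5


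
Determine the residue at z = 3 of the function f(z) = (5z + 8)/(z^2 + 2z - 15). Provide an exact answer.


Step 1: Q(z) = z^2 + 2z - 15 = (z - 3)(z + 5)
Step 2: Q'(z) = 2z + 2
Step 3: Q'(3) = 8, P(3) = 23
Step 4: Res = P(3)/Q'(3) = 23/8 = 23/8

23/8


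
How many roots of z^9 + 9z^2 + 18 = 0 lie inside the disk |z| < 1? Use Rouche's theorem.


Step 1: On |z| = 1 the three terms have sizes |z^9| = 1^9 = 1, |9z^2| = 9*1^2 = 9, |18| = 18
Step 2: The dominant term is g(z) = 18; let h(z) = z^9 + 9z^2 so f = g + h
Step 3: On |z| = 1: |g| = 18 and |h| <= 1 + 9 = 10
Step 4: Since 18 > 10, |h| < |g| on |z| = 1, so by Rouche f has the same number of zeros as g inside |z| < 1
Step 5: g(z) = 18 is a nonzero constant with no zeros inside |z| < 1. Answer = 0

0


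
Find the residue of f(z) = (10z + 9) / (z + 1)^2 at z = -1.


Step 1: Pole of order 2 at z = -1
Step 2: Res = lim d/dz [(z + 1)^2 * f(z)] as z -> -1
Step 3: (z + 1)^2 * f(z) = 10z + 9
Step 4: d/dz[10z + 9] = 10

10


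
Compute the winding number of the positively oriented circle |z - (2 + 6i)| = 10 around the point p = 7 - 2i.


Step 1: Center c = (2, 6), radius = 10
Step 2: |p - c|^2 = 5^2 + (-8)^2 = 89
Step 3: r^2 = 100
Step 4: |p-c| < r so winding number = 1

1


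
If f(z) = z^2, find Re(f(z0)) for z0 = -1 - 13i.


Step 1: z0 = -1 - 13i
Step 2: z0^2 = (-1)^2 - (-13)^2 + 26i
Step 3: real part = 1 - 169 = -168

-168


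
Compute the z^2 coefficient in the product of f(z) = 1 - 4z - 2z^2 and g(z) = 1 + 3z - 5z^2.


Step 1: z^2 term in f*g comes from: (1)*(-5z^2) + (-4z)*(3z) + (-2z^2)*(1)
Step 2: = -5 - 12 - 2
Step 3: = -19

-19


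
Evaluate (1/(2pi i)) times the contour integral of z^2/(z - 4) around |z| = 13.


Step 1: f(z) = z^2, a = 4 is inside |z| = 13
Step 2: By Cauchy integral formula: (1/(2pi*i)) * integral = f(a)
Step 3: f(4) = 4^2 = 16

16


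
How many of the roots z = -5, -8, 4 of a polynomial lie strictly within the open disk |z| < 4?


Step 1: Check each root:
  z = -5: |-5| = 5 >= 4
  z = -8: |-8| = 8 >= 4
  z = 4: |4| = 4 >= 4
Step 2: Count = 0

0


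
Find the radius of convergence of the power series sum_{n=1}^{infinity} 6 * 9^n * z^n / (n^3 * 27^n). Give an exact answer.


Step 1: General term a_n = 6 * 9^n / (n^3 * 27^n)
Step 2: By the root test, |a_n|^(1/n) = 6^(1/n) * 9 / (n^(3/n) * 27) -> 9/27 as n -> infinity (since 6^(1/n) -> 1 and n^(3/n) -> 1)
Step 3: R = 1/lim|a_n|^(1/n) = 27/9 = 3

3


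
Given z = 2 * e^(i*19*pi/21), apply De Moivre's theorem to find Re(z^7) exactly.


Step 1: By De Moivre's theorem, z^7 = 2^7 * e^(i*7*19*pi/21) = 128 * (cos(19*pi/3) + i*sin(19*pi/3))
Step 2: |z|^7 = 2^7 = 128
Step 3: Reduce the angle mod 2*pi: 19*pi/3 - 6*pi = pi/3
Step 4: cos(pi/3) = 1/2
Step 5: Re(z^7) = 128 * 1/2 = 64

64


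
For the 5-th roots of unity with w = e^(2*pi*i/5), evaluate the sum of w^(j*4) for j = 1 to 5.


Step 1: The sum sum_{j=1}^{n} w^(k*j) equals n if n | k, else 0.
Step 2: Here n = 5, k = 4
Step 3: Does n divide k? 5 | 4 -> False
Step 4: Sum = 0

0


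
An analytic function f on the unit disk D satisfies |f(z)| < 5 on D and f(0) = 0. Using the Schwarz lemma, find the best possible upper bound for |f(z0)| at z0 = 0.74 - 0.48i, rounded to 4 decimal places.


Step 1: g = f/5 maps D -> D with g(0) = 0, so by the Schwarz lemma |g(z)| <= |z|, i.e. |f(z)| <= 5|z|; this is sharp (f(z) = 5z).
Step 2: |z0|^2 = 0.74^2 + (-0.48)^2 = 0.778
Step 3: |z0| = sqrt(0.778) = 0.882043
Step 4: Best bound = 5 * |z0| = 5 * 0.882043 = 4.4102

4.4102


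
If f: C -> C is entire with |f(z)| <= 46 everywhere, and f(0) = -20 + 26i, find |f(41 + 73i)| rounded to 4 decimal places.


Step 1: By Liouville's theorem, a bounded entire function is constant.
Step 2: f(z) = f(0) = -20 + 26i for all z.
Step 3: |f(w)| = |-20 + 26i| = sqrt(400 + 676)
Step 4: = 32.8024

32.8024


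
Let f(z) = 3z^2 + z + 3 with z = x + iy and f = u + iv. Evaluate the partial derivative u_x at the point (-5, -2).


Step 1: f(z) = 3(x+iy)^2 + (x+iy) + 3
Step 2: u = 3(x^2 - y^2) + x + 3
Step 3: u_x = 6x + 1
Step 4: At (-5, -2): u_x = -30 + 1 = -29

-29


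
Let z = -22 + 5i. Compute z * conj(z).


Step 1: conj(z) = -22 - 5i
Step 2: z * conj(z) = (-22)^2 + 5^2
Step 3: = 484 + 25 = 509

509


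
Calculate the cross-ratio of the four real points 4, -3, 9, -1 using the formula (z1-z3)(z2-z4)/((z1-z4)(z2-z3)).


Step 1: (z1-z3)(z2-z4) = (-5) * (-2) = 10
Step 2: (z1-z4)(z2-z3) = 5 * (-12) = -60
Step 3: Cross-ratio = -10/60 = -1/6

-1/6


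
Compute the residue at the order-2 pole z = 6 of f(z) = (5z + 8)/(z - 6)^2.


Step 1: Pole of order 2 at z = 6
Step 2: Res = lim d/dz [(z - 6)^2 * f(z)] as z -> 6
Step 3: (z - 6)^2 * f(z) = 5z + 8
Step 4: d/dz[5z + 8] = 5

5


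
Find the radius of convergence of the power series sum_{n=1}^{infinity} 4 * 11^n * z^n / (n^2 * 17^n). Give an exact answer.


Step 1: General term a_n = 4 * 11^n / (n^2 * 17^n)
Step 2: By the root test, |a_n|^(1/n) = 4^(1/n) * 11 / (n^(2/n) * 17) -> 11/17 as n -> infinity (since 4^(1/n) -> 1 and n^(2/n) -> 1)
Step 3: R = 1/lim|a_n|^(1/n) = 17/11

17/11


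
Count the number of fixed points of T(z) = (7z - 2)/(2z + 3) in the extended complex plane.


Step 1: Fixed points satisfy T(z) = z
Step 2: 2z^2 - 4z + 2 = 0
Step 3: Discriminant = (-4)^2 - 4*2*2 = 0
Step 4: Number of fixed points = 1

1


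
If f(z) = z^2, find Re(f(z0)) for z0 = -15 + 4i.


Step 1: z0 = -15 + 4i
Step 2: z0^2 = (-15)^2 - 4^2 - 120i
Step 3: real part = 225 - 16 = 209

209


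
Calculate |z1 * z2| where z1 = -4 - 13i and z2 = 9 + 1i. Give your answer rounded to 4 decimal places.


Step 1: |z1| = sqrt((-4)^2 + (-13)^2) = sqrt(185)
Step 2: |z2| = sqrt(9^2 + 1^2) = sqrt(82)
Step 3: |z1*z2| = |z1|*|z2| = sqrt(185) * sqrt(82) = sqrt(185 * 82) = sqrt(15170)
Step 4: = 123.1666

123.1666


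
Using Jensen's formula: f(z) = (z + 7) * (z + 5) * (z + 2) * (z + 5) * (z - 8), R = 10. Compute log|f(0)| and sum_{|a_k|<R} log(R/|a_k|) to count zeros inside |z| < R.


Jensen's formula: (1/2pi)*integral log|f(Re^it)|dt = log|f(0)| + sum_{|a_k|<R} log(R/|a_k|)
Step 1: f(0) = 7 * 5 * 2 * 5 * (-8) = -2800
Step 2: log|f(0)| = log|-7| + log|-5| + log|-2| + log|-5| + log|8| = 7.9374
Step 3: Zeros inside |z| < 10: -7, -5, -2, -5, 8
Step 4: Jensen sum = log(10/7) + log(10/5) + log(10/2) + log(10/5) + log(10/8) = 3.5756
Step 5: n(R) = number of terms in the Jensen sum = count of zeros inside |z| < 10 = 5

5


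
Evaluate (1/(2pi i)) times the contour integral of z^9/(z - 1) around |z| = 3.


Step 1: f(z) = z^9, a = 1 is inside |z| = 3
Step 2: By Cauchy integral formula: (1/(2pi*i)) * integral = f(a)
Step 3: f(1) = 1^9 = 1

1


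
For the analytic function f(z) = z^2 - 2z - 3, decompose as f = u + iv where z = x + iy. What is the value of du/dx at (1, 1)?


Step 1: f(z) = (x+iy)^2 - 2(x+iy) - 3
Step 2: u = (x^2 - y^2) - 2x - 3
Step 3: u_x = 2x - 2
Step 4: At (1, 1): u_x = 2 - 2 = 0

0


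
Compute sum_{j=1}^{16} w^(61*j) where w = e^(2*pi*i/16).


Step 1: The sum sum_{j=1}^{n} w^(k*j) equals n if n | k, else 0.
Step 2: Here n = 16, k = 61
Step 3: Does n divide k? 16 | 61 -> False
Step 4: Sum = 0

0


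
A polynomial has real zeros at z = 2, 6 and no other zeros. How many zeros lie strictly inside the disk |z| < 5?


Step 1: Check each root:
  z = 2: |2| = 2 < 5
  z = 6: |6| = 6 >= 5
Step 2: Count = 1

1


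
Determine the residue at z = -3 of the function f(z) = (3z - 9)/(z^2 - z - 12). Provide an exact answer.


Step 1: Q(z) = z^2 - z - 12 = (z + 3)(z - 4)
Step 2: Q'(z) = 2z - 1
Step 3: Q'(-3) = -7, P(-3) = -18
Step 4: Res = P(-3)/Q'(-3) = -18/(-7) = 18/7

18/7


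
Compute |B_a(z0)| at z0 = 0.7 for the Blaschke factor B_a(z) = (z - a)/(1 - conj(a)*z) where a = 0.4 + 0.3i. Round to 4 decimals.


Step 1: Numerator z0 - a = 0.7 - (0.4 + 0.3i) = 0.3 - 0.3i
Step 2: Denominator 1 - conj(a)*z0 = 1 - (0.4 - 0.3i)*0.7 = 0.72 + 0.21i
Step 3: |z0 - a|^2 = 0.3^2 + (-0.3)^2 = 0.18; |1 - conj(a)*z0|^2 = 0.72^2 + 0.21^2 = 0.5625
Step 4: |B_a(0.7)| = sqrt(0.18 / 0.5625) = sqrt(0.32)
Step 5: = 0.5657

0.5657


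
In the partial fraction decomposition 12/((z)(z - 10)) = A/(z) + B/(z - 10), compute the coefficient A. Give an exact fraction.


Step 1: Multiply both sides by (z) and set z = 0
Step 2: A = 12 / (0 - 10)
Step 3: A = 12 / (-10)
Step 4: A = -6/5

-6/5


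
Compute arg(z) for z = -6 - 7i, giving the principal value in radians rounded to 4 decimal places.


Step 1: z = -6 - 7i
Step 2: arg(z) = atan2(-7, -6)
Step 3: arg(z) = -2.2794

-2.2794


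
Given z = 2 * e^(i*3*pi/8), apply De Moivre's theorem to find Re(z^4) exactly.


Step 1: By De Moivre's theorem, z^4 = 2^4 * e^(i*4*3*pi/8) = 16 * (cos(3*pi/2) + i*sin(3*pi/2))
Step 2: |z|^4 = 2^4 = 16
Step 3: The angle 3*pi/2 already lies in [0, 2*pi)
Step 4: cos(3*pi/2) = 0
Step 5: Re(z^4) = 16 * 0 = 0

0


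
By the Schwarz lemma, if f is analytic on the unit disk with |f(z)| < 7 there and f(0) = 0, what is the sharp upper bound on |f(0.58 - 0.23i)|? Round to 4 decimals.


Step 1: g = f/7 maps D -> D with g(0) = 0, so by the Schwarz lemma |g(z)| <= |z|, i.e. |f(z)| <= 7|z|; this is sharp (f(z) = 7z).
Step 2: |z0|^2 = 0.58^2 + (-0.23)^2 = 0.3893
Step 3: |z0| = sqrt(0.3893) = 0.623939
Step 4: Best bound = 7 * |z0| = 7 * 0.623939 = 4.3676

4.3676


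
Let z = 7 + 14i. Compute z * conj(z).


Step 1: conj(z) = 7 - 14i
Step 2: z * conj(z) = 7^2 + 14^2
Step 3: = 49 + 196 = 245

245


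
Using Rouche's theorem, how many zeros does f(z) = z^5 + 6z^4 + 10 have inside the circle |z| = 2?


Step 1: On |z| = 2 the three terms have sizes |z^5| = 2^5 = 32, |6z^4| = 6*2^4 = 96, |10| = 10
Step 2: The dominant term is g(z) = 6z^4; let h(z) = z^5 + 10 so f = g + h
Step 3: On |z| = 2: |g| = 96 and |h| <= 32 + 10 = 42
Step 4: Since 96 > 42, |h| < |g| on |z| = 2, so by Rouche f has the same number of zeros as g inside |z| < 2
Step 5: g(z) = 6z^4 has 4 zeros (at the origin, multiplicity 4) inside |z| < 2. Answer = 4

4


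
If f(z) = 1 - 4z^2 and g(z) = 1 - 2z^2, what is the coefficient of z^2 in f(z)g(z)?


Step 1: z^2 term in f*g comes from: (1)*(-2z^2) + (0)*(0) + (-4z^2)*(1)
Step 2: = -2 + 0 - 4
Step 3: = -6

-6


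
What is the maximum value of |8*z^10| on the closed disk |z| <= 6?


Step 1: On |z| = 6, |f(z)| = 8 * |z|^10 = 8 * 6^10
Step 2: By maximum modulus principle, maximum is on boundary.
Step 3: Maximum = 8 * 60466176 = 483729408

483729408


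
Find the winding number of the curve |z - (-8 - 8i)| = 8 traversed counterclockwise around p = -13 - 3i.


Step 1: Center c = (-8, -8), radius = 8
Step 2: |p - c|^2 = (-5)^2 + 5^2 = 50
Step 3: r^2 = 64
Step 4: |p-c| < r so winding number = 1

1


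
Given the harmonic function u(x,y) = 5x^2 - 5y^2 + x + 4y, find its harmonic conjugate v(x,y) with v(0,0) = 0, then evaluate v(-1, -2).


Step 1: v_x = -u_y = 10y - 4
Step 2: v_y = u_x = 10x + 1
Step 3: v = 10xy - 4x + y + C
Step 4: v(0,0) = 0 => C = 0
Step 5: v(-1, -2) = 22

22


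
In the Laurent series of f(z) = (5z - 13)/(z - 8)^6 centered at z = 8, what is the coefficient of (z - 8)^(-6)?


Step 1: Write the numerator in powers of (z - 8): 5z - 13 = 5(z - 8) + (5*8 - 13) = 5(z - 8) + 27
Step 2: Divide by (z - 8)^6: f(z) = 27(z - 8)^(-6) + 5(z - 8)^(-5)
Step 3: This finite sum is the Laurent series of f about z = 8.
Step 4: Coefficient of (z - 8)^(-6) = 5*8 - 13 = 27

27


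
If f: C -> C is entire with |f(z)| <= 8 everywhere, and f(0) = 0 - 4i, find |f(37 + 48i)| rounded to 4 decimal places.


Step 1: By Liouville's theorem, a bounded entire function is constant.
Step 2: f(z) = f(0) = 0 - 4i for all z.
Step 3: |f(w)| = |0 - 4i| = sqrt(0 + 16)
Step 4: = 4.0

4.0


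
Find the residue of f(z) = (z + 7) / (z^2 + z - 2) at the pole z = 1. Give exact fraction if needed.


Step 1: Q(z) = z^2 + z - 2 = (z - 1)(z + 2)
Step 2: Q'(z) = 2z + 1
Step 3: Q'(1) = 3, P(1) = 8
Step 4: Res = P(1)/Q'(1) = 8/3 = 8/3

8/3


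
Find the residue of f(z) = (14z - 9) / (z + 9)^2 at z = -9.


Step 1: Pole of order 2 at z = -9
Step 2: Res = lim d/dz [(z + 9)^2 * f(z)] as z -> -9
Step 3: (z + 9)^2 * f(z) = 14z - 9
Step 4: d/dz[14z - 9] = 14

14


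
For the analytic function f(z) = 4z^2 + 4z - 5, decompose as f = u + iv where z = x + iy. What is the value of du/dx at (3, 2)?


Step 1: f(z) = 4(x+iy)^2 + 4(x+iy) - 5
Step 2: u = 4(x^2 - y^2) + 4x - 5
Step 3: u_x = 8x + 4
Step 4: At (3, 2): u_x = 24 + 4 = 28

28


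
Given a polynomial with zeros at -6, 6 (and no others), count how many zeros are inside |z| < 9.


Step 1: Check each root:
  z = -6: |-6| = 6 < 9
  z = 6: |6| = 6 < 9
Step 2: Count = 2

2


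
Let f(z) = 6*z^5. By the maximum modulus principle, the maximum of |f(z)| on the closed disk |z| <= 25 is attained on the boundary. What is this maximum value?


Step 1: On |z| = 25, |f(z)| = 6 * |z|^5 = 6 * 25^5
Step 2: By maximum modulus principle, maximum is on boundary.
Step 3: Maximum = 6 * 9765625 = 58593750

58593750


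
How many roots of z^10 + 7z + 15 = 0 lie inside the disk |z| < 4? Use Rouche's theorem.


Step 1: On |z| = 4 the three terms have sizes |z^10| = 4^10 = 1048576, |7z| = 7*4 = 28, |15| = 15
Step 2: The dominant term is g(z) = z^10; let h(z) = 7z + 15 so f = g + h
Step 3: On |z| = 4: |g| = 1048576 and |h| <= 28 + 15 = 43
Step 4: Since 1048576 > 43, |h| < |g| on |z| = 4, so by Rouche f has the same number of zeros as g inside |z| < 4
Step 5: g(z) = z^10 has 10 zeros (all at the origin) inside |z| < 4. Answer = 10

10


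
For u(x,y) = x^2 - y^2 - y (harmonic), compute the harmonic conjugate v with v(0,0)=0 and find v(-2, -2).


Step 1: v_x = -u_y = 2y + 1
Step 2: v_y = u_x = 2x + 0
Step 3: v = 2xy + x + C
Step 4: v(0,0) = 0 => C = 0
Step 5: v(-2, -2) = 6

6


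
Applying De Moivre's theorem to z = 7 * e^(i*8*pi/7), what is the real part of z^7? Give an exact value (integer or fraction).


Step 1: By De Moivre's theorem, z^7 = 7^7 * e^(i*7*8*pi/7) = 823543 * (cos(8*pi) + i*sin(8*pi))
Step 2: |z|^7 = 7^7 = 823543
Step 3: Reduce the angle mod 2*pi: 8*pi - 8*pi = 0
Step 4: cos(0) = 1
Step 5: Re(z^7) = 823543 * 1 = 823543

823543


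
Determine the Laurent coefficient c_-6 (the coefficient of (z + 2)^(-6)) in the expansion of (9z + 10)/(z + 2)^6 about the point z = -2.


Step 1: Write the numerator in powers of (z + 2): 9z + 10 = 9(z + 2) + (9*(-2) + 10) = 9(z + 2) - 8
Step 2: Divide by (z + 2)^6: f(z) = -8(z + 2)^(-6) + 9(z + 2)^(-5)
Step 3: This finite sum is the Laurent series of f about z = -2.
Step 4: Coefficient of (z + 2)^(-6) = 9*(-2) + 10 = -8

-8


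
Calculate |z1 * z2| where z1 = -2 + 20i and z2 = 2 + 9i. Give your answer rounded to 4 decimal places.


Step 1: |z1| = sqrt((-2)^2 + 20^2) = sqrt(404)
Step 2: |z2| = sqrt(2^2 + 9^2) = sqrt(85)
Step 3: |z1*z2| = |z1|*|z2| = sqrt(404) * sqrt(85) = sqrt(404 * 85) = sqrt(34340)
Step 4: = 185.3106

185.3106


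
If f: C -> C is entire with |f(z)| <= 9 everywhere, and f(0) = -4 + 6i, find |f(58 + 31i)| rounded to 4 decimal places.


Step 1: By Liouville's theorem, a bounded entire function is constant.
Step 2: f(z) = f(0) = -4 + 6i for all z.
Step 3: |f(w)| = |-4 + 6i| = sqrt(16 + 36)
Step 4: = 7.2111

7.2111


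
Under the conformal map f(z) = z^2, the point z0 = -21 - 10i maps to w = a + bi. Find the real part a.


Step 1: z0 = -21 - 10i
Step 2: z0^2 = (-21)^2 - (-10)^2 + 420i
Step 3: real part = 441 - 100 = 341

341


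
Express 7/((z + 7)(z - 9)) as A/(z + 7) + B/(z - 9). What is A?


Step 1: Multiply both sides by (z + 7) and set z = -7
Step 2: A = 7 / (-7 - 9)
Step 3: A = 7 / (-16)
Step 4: A = -7/16

-7/16


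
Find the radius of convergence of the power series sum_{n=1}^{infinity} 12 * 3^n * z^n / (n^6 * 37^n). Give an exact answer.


Step 1: General term a_n = 12 * 3^n / (n^6 * 37^n)
Step 2: By the root test, |a_n|^(1/n) = 12^(1/n) * 3 / (n^(6/n) * 37) -> 3/37 as n -> infinity (since 12^(1/n) -> 1 and n^(6/n) -> 1)
Step 3: R = 1/lim|a_n|^(1/n) = 37/3

37/3


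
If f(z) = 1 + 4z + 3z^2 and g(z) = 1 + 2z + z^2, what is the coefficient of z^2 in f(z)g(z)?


Step 1: z^2 term in f*g comes from: (1)*(z^2) + (4z)*(2z) + (3z^2)*(1)
Step 2: = 1 + 8 + 3
Step 3: = 12

12


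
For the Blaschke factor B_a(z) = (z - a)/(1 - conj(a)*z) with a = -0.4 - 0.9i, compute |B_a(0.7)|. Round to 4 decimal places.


Step 1: Numerator z0 - a = 0.7 - (-0.4 - 0.9i) = 1.1 + 0.9i
Step 2: Denominator 1 - conj(a)*z0 = 1 - (-0.4 + 0.9i)*0.7 = 1.28 - 0.63i
Step 3: |z0 - a|^2 = 1.1^2 + 0.9^2 = 2.02; |1 - conj(a)*z0|^2 = 1.28^2 + (-0.63)^2 = 2.0353
Step 4: |B_a(0.7)| = sqrt(2.02 / 2.0353) = sqrt(0.992483)
Step 5: = 0.9962

0.9962


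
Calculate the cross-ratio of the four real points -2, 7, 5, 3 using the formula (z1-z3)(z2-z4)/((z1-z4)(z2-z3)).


Step 1: (z1-z3)(z2-z4) = (-7) * 4 = -28
Step 2: (z1-z4)(z2-z3) = (-5) * 2 = -10
Step 3: Cross-ratio = 28/10 = 14/5

14/5


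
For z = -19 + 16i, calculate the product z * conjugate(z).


Step 1: conj(z) = -19 - 16i
Step 2: z * conj(z) = (-19)^2 + 16^2
Step 3: = 361 + 256 = 617

617


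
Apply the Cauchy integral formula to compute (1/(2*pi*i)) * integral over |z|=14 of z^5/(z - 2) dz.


Step 1: f(z) = z^5, a = 2 is inside |z| = 14
Step 2: By Cauchy integral formula: (1/(2pi*i)) * integral = f(a)
Step 3: f(2) = 2^5 = 32

32


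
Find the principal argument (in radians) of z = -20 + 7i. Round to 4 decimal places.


Step 1: z = -20 + 7i
Step 2: arg(z) = atan2(7, -20)
Step 3: arg(z) = 2.8049

2.8049


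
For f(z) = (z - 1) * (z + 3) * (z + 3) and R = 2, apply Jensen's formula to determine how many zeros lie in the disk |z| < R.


Jensen's formula: (1/2pi)*integral log|f(Re^it)|dt = log|f(0)| + sum_{|a_k|<R} log(R/|a_k|)
Step 1: f(0) = (-1) * 3 * 3 = -9
Step 2: log|f(0)| = log|1| + log|-3| + log|-3| = 2.1972
Step 3: Zeros inside |z| < 2: 1
Step 4: Jensen sum = log(2/1) = 0.6931
Step 5: n(R) = number of terms in the Jensen sum = count of zeros inside |z| < 2 = 1

1


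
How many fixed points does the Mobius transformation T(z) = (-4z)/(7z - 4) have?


Step 1: Fixed points satisfy T(z) = z
Step 2: 7z^2 = 0
Step 3: Discriminant = 0^2 - 4*7*0 = 0
Step 4: Number of fixed points = 1

1


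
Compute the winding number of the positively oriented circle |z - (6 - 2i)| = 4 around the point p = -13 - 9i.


Step 1: Center c = (6, -2), radius = 4
Step 2: |p - c|^2 = (-19)^2 + (-7)^2 = 410
Step 3: r^2 = 16
Step 4: |p-c| > r so winding number = 0

0


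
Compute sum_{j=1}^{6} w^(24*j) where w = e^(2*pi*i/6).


Step 1: The sum sum_{j=1}^{n} w^(k*j) equals n if n | k, else 0.
Step 2: Here n = 6, k = 24
Step 3: Does n divide k? 6 | 24 -> True
Step 4: Sum = 6

6


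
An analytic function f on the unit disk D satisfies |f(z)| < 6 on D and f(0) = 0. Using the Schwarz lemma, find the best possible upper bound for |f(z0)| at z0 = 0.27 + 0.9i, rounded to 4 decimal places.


Step 1: g = f/6 maps D -> D with g(0) = 0, so by the Schwarz lemma |g(z)| <= |z|, i.e. |f(z)| <= 6|z|; this is sharp (f(z) = 6z).
Step 2: |z0|^2 = 0.27^2 + 0.9^2 = 0.8829
Step 3: |z0| = sqrt(0.8829) = 0.939628
Step 4: Best bound = 6 * |z0| = 6 * 0.939628 = 5.6378

5.6378


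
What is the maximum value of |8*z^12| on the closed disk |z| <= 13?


Step 1: On |z| = 13, |f(z)| = 8 * |z|^12 = 8 * 13^12
Step 2: By maximum modulus principle, maximum is on boundary.
Step 3: Maximum = 8 * 23298085122481 = 186384680979848

186384680979848


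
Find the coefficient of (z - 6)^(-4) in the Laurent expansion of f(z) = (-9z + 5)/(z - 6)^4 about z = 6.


Step 1: Write the numerator in powers of (z - 6): -9z + 5 = -9(z - 6) + (-9*6 + 5) = -9(z - 6) - 49
Step 2: Divide by (z - 6)^4: f(z) = -49(z - 6)^(-4) - 9(z - 6)^(-3)
Step 3: This finite sum is the Laurent series of f about z = 6.
Step 4: Coefficient of (z - 6)^(-4) = -9*6 + 5 = -49

-49


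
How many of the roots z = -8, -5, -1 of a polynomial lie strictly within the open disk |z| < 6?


Step 1: Check each root:
  z = -8: |-8| = 8 >= 6
  z = -5: |-5| = 5 < 6
  z = -1: |-1| = 1 < 6
Step 2: Count = 2

2


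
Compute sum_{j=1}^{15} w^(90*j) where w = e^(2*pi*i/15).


Step 1: The sum sum_{j=1}^{n} w^(k*j) equals n if n | k, else 0.
Step 2: Here n = 15, k = 90
Step 3: Does n divide k? 15 | 90 -> True
Step 4: Sum = 15

15


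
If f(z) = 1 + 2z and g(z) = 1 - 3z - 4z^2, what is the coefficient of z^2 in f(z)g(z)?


Step 1: z^2 term in f*g comes from: (1)*(-4z^2) + (2z)*(-3z) + (0)*(1)
Step 2: = -4 - 6 + 0
Step 3: = -10

-10


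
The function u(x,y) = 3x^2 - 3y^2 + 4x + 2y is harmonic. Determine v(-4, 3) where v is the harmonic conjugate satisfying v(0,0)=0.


Step 1: v_x = -u_y = 6y - 2
Step 2: v_y = u_x = 6x + 4
Step 3: v = 6xy - 2x + 4y + C
Step 4: v(0,0) = 0 => C = 0
Step 5: v(-4, 3) = -52

-52


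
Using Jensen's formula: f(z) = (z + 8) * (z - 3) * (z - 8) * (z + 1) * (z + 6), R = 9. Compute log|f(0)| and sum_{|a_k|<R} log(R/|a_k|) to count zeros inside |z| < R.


Jensen's formula: (1/2pi)*integral log|f(Re^it)|dt = log|f(0)| + sum_{|a_k|<R} log(R/|a_k|)
Step 1: f(0) = 8 * (-3) * (-8) * 1 * 6 = 1152
Step 2: log|f(0)| = log|-8| + log|3| + log|8| + log|-1| + log|-6| = 7.0493
Step 3: Zeros inside |z| < 9: -8, 3, 8, -1, -6
Step 4: Jensen sum = log(9/8) + log(9/3) + log(9/8) + log(9/1) + log(9/6) = 3.9369
Step 5: n(R) = number of terms in the Jensen sum = count of zeros inside |z| < 9 = 5

5


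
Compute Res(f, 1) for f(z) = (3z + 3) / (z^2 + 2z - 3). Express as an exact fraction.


Step 1: Q(z) = z^2 + 2z - 3 = (z - 1)(z + 3)
Step 2: Q'(z) = 2z + 2
Step 3: Q'(1) = 4, P(1) = 6
Step 4: Res = P(1)/Q'(1) = 6/4 = 3/2

3/2


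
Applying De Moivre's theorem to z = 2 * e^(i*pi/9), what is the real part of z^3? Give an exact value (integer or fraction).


Step 1: By De Moivre's theorem, z^3 = 2^3 * e^(i*3*pi/9) = 8 * (cos(pi/3) + i*sin(pi/3))
Step 2: |z|^3 = 2^3 = 8
Step 3: The angle pi/3 already lies in [0, 2*pi)
Step 4: cos(pi/3) = 1/2
Step 5: Re(z^3) = 8 * 1/2 = 4

4


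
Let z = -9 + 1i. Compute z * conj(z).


Step 1: conj(z) = -9 - 1i
Step 2: z * conj(z) = (-9)^2 + 1^2
Step 3: = 81 + 1 = 82

82


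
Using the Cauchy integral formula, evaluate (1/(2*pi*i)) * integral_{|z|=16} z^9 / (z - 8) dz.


Step 1: f(z) = z^9, a = 8 is inside |z| = 16
Step 2: By Cauchy integral formula: (1/(2pi*i)) * integral = f(a)
Step 3: f(8) = 8^9 = 134217728

134217728


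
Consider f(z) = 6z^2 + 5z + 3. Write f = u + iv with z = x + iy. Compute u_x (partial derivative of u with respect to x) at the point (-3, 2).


Step 1: f(z) = 6(x+iy)^2 + 5(x+iy) + 3
Step 2: u = 6(x^2 - y^2) + 5x + 3
Step 3: u_x = 12x + 5
Step 4: At (-3, 2): u_x = -36 + 5 = -31

-31


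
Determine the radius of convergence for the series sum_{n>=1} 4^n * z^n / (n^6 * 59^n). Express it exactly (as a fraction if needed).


Step 1: General term a_n = 4^n / (n^6 * 59^n)
Step 2: By the root test, |a_n|^(1/n) = 4 / (n^(6/n) * 59) -> 4/59 as n -> infinity (since n^(6/n) -> 1)
Step 3: R = 1/lim|a_n|^(1/n) = 59/4

59/4


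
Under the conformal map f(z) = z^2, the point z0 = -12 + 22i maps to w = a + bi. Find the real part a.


Step 1: z0 = -12 + 22i
Step 2: z0^2 = (-12)^2 - 22^2 - 528i
Step 3: real part = 144 - 484 = -340

-340


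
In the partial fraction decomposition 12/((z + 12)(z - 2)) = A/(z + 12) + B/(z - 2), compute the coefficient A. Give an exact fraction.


Step 1: Multiply both sides by (z + 12) and set z = -12
Step 2: A = 12 / (-12 - 2)
Step 3: A = 12 / (-14)
Step 4: A = -6/7

-6/7


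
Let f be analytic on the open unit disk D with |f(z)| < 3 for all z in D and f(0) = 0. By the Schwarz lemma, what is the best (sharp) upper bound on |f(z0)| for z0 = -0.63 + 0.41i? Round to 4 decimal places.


Step 1: g = f/3 maps D -> D with g(0) = 0, so by the Schwarz lemma |g(z)| <= |z|, i.e. |f(z)| <= 3|z|; this is sharp (f(z) = 3z).
Step 2: |z0|^2 = (-0.63)^2 + 0.41^2 = 0.565
Step 3: |z0| = sqrt(0.565) = 0.751665
Step 4: Best bound = 3 * |z0| = 3 * 0.751665 = 2.255

2.255
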